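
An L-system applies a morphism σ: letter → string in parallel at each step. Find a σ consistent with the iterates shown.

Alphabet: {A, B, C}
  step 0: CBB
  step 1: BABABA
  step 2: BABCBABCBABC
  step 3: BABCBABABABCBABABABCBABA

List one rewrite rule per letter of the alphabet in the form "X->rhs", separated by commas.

  step 2 ⇒ step 3: BABCBABCBABC ⇒ BA·BC·BA·BA·BA·BC·BA·BA·BA·BC·BA·BA
    A ↦ BC
    B ↦ BA
    C ↦ BA

A->BC, B->BA, C->BA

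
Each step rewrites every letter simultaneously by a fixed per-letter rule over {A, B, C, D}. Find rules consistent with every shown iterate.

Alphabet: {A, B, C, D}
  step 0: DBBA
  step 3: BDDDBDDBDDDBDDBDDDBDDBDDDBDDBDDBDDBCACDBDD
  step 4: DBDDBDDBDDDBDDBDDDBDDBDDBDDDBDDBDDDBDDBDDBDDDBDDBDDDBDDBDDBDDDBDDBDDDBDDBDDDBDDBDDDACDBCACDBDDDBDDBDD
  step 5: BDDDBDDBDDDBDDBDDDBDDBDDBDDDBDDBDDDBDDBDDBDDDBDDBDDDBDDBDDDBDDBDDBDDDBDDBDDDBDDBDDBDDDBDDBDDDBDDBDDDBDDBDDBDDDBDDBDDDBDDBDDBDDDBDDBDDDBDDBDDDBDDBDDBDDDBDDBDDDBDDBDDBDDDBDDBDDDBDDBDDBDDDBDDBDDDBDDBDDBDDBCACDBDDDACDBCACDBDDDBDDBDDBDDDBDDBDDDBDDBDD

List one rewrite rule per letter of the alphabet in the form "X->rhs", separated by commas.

A->BC, B->D, C->ACD, D->BDD

  step 4 ⇒ step 5: DBDDBDDBDDDBDDBDDDBDDBDDBDDDBDDBDDDBDDBDDBDDDBDDBDDDBDDBDDBDDDBDDBDDDBDDBDDDBDDBDDDACDBCACDBDDDBDDBDD ⇒ BDD·D·BDD·BDD·D·BDD·BDD·D·BDD·BDD·BDD·D·BDD·BDD·D·BDD·BDD·BDD·D·BDD·BDD·D·BDD·BDD·D·BDD·BDD·BDD·D·BDD·BDD·D·BDD·BDD·BDD·D·BDD·BDD·D·BDD·BDD·D·BDD·BDD·BDD·D·BDD·BDD·D·BDD·BDD·BDD·D·BDD·BDD·D·BDD·BDD·D·BDD·BDD·BDD·D·BDD·BDD·D·BDD·BDD·BDD·D·BDD·BDD·D·BDD·BDD·BDD·D·BDD·BDD·D·BDD·BDD·BDD·BC·ACD·BDD·D·ACD·BC·ACD·BDD·D·BDD·BDD·BDD·D·BDD·BDD·D·BDD·BDD
    A ↦ BC
    B ↦ D
    C ↦ ACD
    D ↦ BDD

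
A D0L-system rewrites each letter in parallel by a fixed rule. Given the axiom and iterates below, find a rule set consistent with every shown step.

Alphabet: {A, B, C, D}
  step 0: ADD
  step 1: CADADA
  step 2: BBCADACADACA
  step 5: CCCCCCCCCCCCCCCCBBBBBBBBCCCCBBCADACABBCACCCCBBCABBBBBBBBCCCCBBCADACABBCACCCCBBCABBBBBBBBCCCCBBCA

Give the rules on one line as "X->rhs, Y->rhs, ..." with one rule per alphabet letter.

  step 1 ⇒ step 2: CADADA ⇒ BB·CA·DA·CA·DA·CA
    A ↦ CA
    C ↦ BB
    D ↦ DA
    B ↦ CC  (constrained at step 2)

A->CA, B->CC, C->BB, D->DA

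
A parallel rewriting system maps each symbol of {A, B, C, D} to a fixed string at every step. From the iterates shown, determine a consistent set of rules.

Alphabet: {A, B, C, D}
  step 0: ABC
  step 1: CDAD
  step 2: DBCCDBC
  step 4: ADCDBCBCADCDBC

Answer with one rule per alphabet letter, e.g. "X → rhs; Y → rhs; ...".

A->CD, B->A, C->D, D->BC

  step 1 ⇒ step 2: CDAD ⇒ D·BC·CD·BC
    A ↦ CD
    C ↦ D
    D ↦ BC
  step 0 ⇒ step 1: ABC ⇒ CD·A·D
    B ↦ A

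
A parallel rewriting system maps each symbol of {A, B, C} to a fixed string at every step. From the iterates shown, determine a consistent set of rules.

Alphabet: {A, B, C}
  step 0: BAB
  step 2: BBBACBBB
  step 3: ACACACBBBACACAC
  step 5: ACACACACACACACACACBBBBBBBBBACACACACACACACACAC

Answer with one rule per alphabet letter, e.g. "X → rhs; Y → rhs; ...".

  step 2 ⇒ step 3: BBBACBBB ⇒ AC·AC·AC·B·BB·AC·AC·AC
    A ↦ B
    B ↦ AC
    C ↦ BB

A->B, B->AC, C->BB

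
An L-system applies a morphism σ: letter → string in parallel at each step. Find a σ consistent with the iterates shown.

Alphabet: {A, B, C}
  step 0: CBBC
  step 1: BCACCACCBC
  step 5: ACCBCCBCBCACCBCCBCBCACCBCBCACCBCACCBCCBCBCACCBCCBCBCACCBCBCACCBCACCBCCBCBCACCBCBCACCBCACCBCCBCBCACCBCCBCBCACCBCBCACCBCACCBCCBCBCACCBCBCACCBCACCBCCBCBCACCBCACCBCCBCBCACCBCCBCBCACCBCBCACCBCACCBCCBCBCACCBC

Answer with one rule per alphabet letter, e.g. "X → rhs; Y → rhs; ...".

A->C, B->ACC, C->BC

  step 0 ⇒ step 1: CBBC ⇒ BC·ACC·ACC·BC
    B ↦ ACC
    C ↦ BC
    A ↦ C  (constrained at step 1)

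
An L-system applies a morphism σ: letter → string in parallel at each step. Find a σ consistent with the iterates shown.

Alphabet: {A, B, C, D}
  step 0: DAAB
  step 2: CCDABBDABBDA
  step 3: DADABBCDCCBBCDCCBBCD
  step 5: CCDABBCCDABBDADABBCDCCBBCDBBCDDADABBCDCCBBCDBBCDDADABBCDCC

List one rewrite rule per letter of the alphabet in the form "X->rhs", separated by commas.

A->CD, B->C, C->DA, D->BB

  step 2 ⇒ step 3: CCDABBDABBDA ⇒ DA·DA·BB·CD·C·C·BB·CD·C·C·BB·CD
    A ↦ CD
    B ↦ C
    C ↦ DA
    D ↦ BB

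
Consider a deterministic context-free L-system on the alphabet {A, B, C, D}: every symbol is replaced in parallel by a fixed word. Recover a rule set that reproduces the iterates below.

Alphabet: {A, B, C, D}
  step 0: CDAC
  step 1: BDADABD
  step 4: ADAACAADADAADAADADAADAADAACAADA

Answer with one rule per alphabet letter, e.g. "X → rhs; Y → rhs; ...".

  step 0 ⇒ step 1: CDAC ⇒ BD·A·DA·BD
    A ↦ DA
    C ↦ BD
    D ↦ A
    B ↦ AC  (constrained at step 1)

A->DA, B->AC, C->BD, D->A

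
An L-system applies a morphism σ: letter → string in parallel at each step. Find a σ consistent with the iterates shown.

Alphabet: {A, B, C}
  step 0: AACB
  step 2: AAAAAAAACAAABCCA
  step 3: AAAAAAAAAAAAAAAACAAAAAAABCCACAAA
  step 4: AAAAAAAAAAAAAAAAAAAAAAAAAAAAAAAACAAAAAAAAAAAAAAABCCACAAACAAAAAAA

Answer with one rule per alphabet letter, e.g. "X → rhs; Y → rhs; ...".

  step 3 ⇒ step 4: AAAAAAAAAAAAAAAACAAAAAAABCCACAAA ⇒ AA·AA·AA·AA·AA·AA·AA·AA·AA·AA·AA·AA·AA·AA·AA·AA·CA·AA·AA·AA·AA·AA·AA·AA·BC·CA·CA·AA·CA·AA·AA·AA
    A ↦ AA
    B ↦ BC
    C ↦ CA

A->AA, B->BC, C->CA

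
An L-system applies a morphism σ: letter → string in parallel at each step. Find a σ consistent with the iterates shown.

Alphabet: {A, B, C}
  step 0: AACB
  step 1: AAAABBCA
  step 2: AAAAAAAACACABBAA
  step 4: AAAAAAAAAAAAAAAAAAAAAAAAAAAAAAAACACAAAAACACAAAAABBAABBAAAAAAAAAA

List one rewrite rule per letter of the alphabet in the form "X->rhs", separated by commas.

A->AA, B->CA, C->BB

  step 1 ⇒ step 2: AAAABBCA ⇒ AA·AA·AA·AA·CA·CA·BB·AA
    A ↦ AA
    B ↦ CA
    C ↦ BB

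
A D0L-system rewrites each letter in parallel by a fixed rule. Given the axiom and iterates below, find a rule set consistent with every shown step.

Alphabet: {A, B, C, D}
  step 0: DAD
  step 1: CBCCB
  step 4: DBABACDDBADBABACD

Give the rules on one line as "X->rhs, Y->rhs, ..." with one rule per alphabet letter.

  step 0 ⇒ step 1: DAD ⇒ CB·C·CB
    A ↦ C
    D ↦ CB
    B ↦ BA  (constrained at step 1)
    C ↦ D  (constrained at step 1)

A->C, B->BA, C->D, D->CB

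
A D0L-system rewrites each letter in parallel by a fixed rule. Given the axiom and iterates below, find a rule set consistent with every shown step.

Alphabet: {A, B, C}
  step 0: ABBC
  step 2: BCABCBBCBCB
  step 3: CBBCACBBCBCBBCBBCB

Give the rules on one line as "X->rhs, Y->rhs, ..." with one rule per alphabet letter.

A->CA, B->CB, C->B

  step 2 ⇒ step 3: BCABCBBCBCB ⇒ CB·B·CA·CB·B·CB·CB·B·CB·B·CB
    A ↦ CA
    B ↦ CB
    C ↦ B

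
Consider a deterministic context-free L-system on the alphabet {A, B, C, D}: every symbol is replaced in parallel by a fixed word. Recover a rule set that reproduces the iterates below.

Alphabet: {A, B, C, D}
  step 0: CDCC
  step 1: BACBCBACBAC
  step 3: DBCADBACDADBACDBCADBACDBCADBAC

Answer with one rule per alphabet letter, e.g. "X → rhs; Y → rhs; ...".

A->D, B->A, C->BAC, D->BC

  step 0 ⇒ step 1: CDCC ⇒ BAC·BC·BAC·BAC
    C ↦ BAC
    D ↦ BC
    A ↦ D  (constrained at step 1)
    B ↦ A  (constrained at step 1)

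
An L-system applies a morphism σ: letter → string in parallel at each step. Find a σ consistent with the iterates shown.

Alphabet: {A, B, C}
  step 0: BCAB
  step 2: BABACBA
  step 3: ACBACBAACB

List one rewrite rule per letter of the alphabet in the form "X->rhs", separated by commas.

A->B, B->AC, C->A

  step 2 ⇒ step 3: BABACBA ⇒ AC·B·AC·B·A·AC·B
    A ↦ B
    B ↦ AC
    C ↦ A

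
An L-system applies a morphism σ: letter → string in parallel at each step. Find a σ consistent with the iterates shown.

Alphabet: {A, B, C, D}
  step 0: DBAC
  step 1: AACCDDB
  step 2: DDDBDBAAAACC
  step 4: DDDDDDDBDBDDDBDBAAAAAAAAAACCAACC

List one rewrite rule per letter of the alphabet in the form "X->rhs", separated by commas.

  step 1 ⇒ step 2: AACCDDB ⇒ D·D·DB·DB·AA·AA·CC
    A ↦ D
    B ↦ CC
    C ↦ DB
    D ↦ AA

A->D, B->CC, C->DB, D->AA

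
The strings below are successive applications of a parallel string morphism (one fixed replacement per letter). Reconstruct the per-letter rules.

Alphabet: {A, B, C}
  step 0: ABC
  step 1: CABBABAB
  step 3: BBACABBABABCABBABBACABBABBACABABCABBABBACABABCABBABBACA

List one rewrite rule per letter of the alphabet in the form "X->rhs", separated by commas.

A->CA, B->BBA, C->BAB

  step 0 ⇒ step 1: ABC ⇒ CA·BBA·BAB
    A ↦ CA
    B ↦ BBA
    C ↦ BAB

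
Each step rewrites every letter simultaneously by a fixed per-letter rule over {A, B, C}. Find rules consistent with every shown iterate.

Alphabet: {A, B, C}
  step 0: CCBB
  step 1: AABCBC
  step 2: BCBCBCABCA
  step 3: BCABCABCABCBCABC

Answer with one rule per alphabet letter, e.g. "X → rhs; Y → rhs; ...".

A->BC, B->BC, C->A

  step 2 ⇒ step 3: BCBCBCABCA ⇒ BC·A·BC·A·BC·A·BC·BC·A·BC
    A ↦ BC
    B ↦ BC
    C ↦ A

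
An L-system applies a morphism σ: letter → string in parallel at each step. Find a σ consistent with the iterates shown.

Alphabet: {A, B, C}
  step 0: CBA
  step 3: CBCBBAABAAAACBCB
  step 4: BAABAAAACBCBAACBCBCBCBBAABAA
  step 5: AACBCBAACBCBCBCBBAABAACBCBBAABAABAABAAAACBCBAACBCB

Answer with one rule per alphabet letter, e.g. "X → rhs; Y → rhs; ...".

A->CB, B->AA, C->B

  step 4 ⇒ step 5: BAABAAAACBCBAACBCBCBCBBAABAA ⇒ AA·CB·CB·AA·CB·CB·CB·CB·B·AA·B·AA·CB·CB·B·AA·B·AA·B·AA·B·AA·AA·CB·CB·AA·CB·CB
    A ↦ CB
    B ↦ AA
    C ↦ B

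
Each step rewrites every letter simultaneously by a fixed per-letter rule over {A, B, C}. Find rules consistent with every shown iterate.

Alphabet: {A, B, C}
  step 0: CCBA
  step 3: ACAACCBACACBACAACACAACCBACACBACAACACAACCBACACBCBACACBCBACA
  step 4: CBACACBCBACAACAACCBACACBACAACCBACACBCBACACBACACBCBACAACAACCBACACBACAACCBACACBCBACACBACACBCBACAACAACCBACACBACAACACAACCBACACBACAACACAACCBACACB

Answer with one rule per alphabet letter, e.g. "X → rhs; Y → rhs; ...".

A->CB, B->AC, C->ACA

  step 3 ⇒ step 4: ACAACCBACACBACAACACAACCBACACBACAACACAACCBACACBCBACACBCBACA ⇒ CB·ACA·CB·CB·ACA·ACA·AC·CB·ACA·CB·ACA·AC·CB·ACA·CB·CB·ACA·CB·ACA·CB·CB·ACA·ACA·AC·CB·ACA·CB·ACA·AC·CB·ACA·CB·CB·ACA·CB·ACA·CB·CB·ACA·ACA·AC·CB·ACA·CB·ACA·AC·ACA·AC·CB·ACA·CB·ACA·AC·ACA·AC·CB·ACA·CB
    A ↦ CB
    B ↦ AC
    C ↦ ACA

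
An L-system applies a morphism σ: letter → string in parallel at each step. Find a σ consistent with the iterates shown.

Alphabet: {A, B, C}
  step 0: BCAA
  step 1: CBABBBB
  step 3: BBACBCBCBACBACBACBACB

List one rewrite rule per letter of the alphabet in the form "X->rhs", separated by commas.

A->BB, B->CB, C->A

  step 0 ⇒ step 1: BCAA ⇒ CB·A·BB·BB
    A ↦ BB
    B ↦ CB
    C ↦ A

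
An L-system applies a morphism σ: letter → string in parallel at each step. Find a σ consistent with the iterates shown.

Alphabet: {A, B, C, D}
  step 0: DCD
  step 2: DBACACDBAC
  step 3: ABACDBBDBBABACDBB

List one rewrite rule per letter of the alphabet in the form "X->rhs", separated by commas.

  step 2 ⇒ step 3: DBACACDBAC ⇒ AB·AC·DB·B·DB·B·AB·AC·DB·B
    A ↦ DB
    B ↦ AC
    C ↦ B
    D ↦ AB

A->DB, B->AC, C->B, D->AB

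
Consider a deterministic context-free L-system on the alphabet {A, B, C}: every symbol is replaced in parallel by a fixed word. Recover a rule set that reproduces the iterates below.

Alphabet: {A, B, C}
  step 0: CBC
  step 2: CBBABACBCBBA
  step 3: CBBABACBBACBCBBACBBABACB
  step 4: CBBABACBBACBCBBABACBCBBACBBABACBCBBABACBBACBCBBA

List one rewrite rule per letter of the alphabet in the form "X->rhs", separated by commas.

  step 3 ⇒ step 4: CBBABACBBACBCBBACBBABACB ⇒ CB·BA·BA·CB·BA·CB·CB·BA·BA·CB·CB·BA·CB·BA·BA·CB·CB·BA·BA·CB·BA·CB·CB·BA
    A ↦ CB
    B ↦ BA
    C ↦ CB

A->CB, B->BA, C->CB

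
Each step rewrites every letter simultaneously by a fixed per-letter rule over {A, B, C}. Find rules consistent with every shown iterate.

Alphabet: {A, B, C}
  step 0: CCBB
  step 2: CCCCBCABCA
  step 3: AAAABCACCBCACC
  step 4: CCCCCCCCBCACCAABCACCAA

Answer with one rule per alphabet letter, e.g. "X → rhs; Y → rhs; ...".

  step 3 ⇒ step 4: AAAABCACCBCACC ⇒ CC·CC·CC·CC·BC·A·CC·A·A·BC·A·CC·A·A
    A ↦ CC
    B ↦ BC
    C ↦ A

A->CC, B->BC, C->A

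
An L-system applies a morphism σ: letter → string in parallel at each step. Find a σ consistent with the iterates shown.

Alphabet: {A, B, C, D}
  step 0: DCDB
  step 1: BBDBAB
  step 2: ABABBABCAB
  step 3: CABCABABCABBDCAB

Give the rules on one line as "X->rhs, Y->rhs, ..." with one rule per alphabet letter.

A->C, B->AB, C->BD, D->B

  step 2 ⇒ step 3: ABABBABCAB ⇒ C·AB·C·AB·AB·C·AB·BD·C·AB
    A ↦ C
    B ↦ AB
    C ↦ BD
  step 0 ⇒ step 1: DCDB ⇒ B·BD·B·AB
    D ↦ B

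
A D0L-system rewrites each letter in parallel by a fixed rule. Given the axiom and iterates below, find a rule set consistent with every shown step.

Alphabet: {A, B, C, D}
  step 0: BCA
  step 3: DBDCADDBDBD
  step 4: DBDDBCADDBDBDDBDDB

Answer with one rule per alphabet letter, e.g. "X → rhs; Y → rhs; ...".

A->D, B->D, C->CA, D->DB

  step 3 ⇒ step 4: DBDCADDBDBD ⇒ DB·D·DB·CA·D·DB·DB·D·DB·D·DB
    A ↦ D
    B ↦ D
    C ↦ CA
    D ↦ DB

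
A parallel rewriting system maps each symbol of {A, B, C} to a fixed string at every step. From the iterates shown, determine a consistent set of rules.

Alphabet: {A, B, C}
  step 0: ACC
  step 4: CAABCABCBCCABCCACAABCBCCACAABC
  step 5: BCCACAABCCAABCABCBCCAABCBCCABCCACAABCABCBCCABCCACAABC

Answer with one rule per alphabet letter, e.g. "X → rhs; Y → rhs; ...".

A->CA, B->A, C->BC

  step 4 ⇒ step 5: CAABCABCBCCABCCACAABCBCCACAABC ⇒ BC·CA·CA·A·BC·CA·A·BC·A·BC·BC·CA·A·BC·BC·CA·BC·CA·CA·A·BC·A·BC·BC·CA·BC·CA·CA·A·BC
    A ↦ CA
    B ↦ A
    C ↦ BC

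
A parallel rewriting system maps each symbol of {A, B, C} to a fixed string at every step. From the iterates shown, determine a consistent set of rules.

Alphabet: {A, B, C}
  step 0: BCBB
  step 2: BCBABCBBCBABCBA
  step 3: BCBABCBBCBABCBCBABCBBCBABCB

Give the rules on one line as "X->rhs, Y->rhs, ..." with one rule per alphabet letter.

A->B, B->BC, C->BA

  step 2 ⇒ step 3: BCBABCBBCBABCBA ⇒ BC·BA·BC·B·BC·BA·BC·BC·BA·BC·B·BC·BA·BC·B
    A ↦ B
    B ↦ BC
    C ↦ BA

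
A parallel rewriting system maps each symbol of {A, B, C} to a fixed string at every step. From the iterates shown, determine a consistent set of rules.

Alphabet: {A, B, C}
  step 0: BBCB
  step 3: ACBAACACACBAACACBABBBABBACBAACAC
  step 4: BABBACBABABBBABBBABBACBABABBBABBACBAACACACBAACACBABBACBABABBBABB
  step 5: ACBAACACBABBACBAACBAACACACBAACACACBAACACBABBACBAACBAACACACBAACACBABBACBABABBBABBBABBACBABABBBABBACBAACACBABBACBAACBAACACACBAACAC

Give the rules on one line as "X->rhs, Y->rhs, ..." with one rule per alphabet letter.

  step 4 ⇒ step 5: BABBACBABABBBABBBABBACBABABBBABBACBAACACACBAACACBABBACBABABBBABB ⇒ AC·BA·AC·AC·BA·BB·AC·BA·AC·BA·AC·AC·AC·BA·AC·AC·AC·BA·AC·AC·BA·BB·AC·BA·AC·BA·AC·AC·AC·BA·AC·AC·BA·BB·AC·BA·BA·BB·BA·BB·BA·BB·AC·BA·BA·BB·BA·BB·AC·BA·AC·AC·BA·BB·AC·BA·AC·BA·AC·AC·AC·BA·AC·AC
    A ↦ BA
    B ↦ AC
    C ↦ BB

A->BA, B->AC, C->BB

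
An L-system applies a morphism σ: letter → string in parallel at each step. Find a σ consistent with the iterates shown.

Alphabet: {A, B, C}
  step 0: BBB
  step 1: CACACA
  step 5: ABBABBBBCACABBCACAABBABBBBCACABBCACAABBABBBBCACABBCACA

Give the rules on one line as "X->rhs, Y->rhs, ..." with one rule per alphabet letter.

  step 0 ⇒ step 1: BBB ⇒ CA·CA·CA
    B ↦ CA
    A ↦ BB  (constrained at step 1)
    C ↦ A  (constrained at step 1)

A->BB, B->CA, C->A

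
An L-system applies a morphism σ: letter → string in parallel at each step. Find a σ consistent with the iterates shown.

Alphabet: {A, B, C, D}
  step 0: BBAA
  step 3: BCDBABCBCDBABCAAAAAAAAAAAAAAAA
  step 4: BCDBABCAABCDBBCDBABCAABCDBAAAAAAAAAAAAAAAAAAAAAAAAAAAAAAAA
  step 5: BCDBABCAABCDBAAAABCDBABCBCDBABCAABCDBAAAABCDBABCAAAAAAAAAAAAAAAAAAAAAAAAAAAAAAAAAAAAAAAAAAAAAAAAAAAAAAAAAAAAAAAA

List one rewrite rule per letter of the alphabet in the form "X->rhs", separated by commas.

A->AA, B->BC, C->DB, D->A

  step 4 ⇒ step 5: BCDBABCAABCDBBCDBABCAABCDBAAAAAAAAAAAAAAAAAAAAAAAAAAAAAAAA ⇒ BC·DB·A·BC·AA·BC·DB·AA·AA·BC·DB·A·BC·BC·DB·A·BC·AA·BC·DB·AA·AA·BC·DB·A·BC·AA·AA·AA·AA·AA·AA·AA·AA·AA·AA·AA·AA·AA·AA·AA·AA·AA·AA·AA·AA·AA·AA·AA·AA·AA·AA·AA·AA·AA·AA·AA·AA
    A ↦ AA
    B ↦ BC
    C ↦ DB
    D ↦ A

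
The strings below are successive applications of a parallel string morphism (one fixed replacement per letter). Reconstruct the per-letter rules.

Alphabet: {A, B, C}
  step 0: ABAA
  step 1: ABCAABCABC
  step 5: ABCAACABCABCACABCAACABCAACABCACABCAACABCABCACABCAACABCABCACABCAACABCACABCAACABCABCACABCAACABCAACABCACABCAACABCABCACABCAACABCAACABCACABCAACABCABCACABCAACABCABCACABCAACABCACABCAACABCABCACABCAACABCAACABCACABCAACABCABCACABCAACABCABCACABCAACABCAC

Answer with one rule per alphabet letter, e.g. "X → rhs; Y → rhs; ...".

A->ABC, B->A, C->AC

  step 0 ⇒ step 1: ABAA ⇒ ABC·A·ABC·ABC
    A ↦ ABC
    B ↦ A
    C ↦ AC  (constrained at step 1)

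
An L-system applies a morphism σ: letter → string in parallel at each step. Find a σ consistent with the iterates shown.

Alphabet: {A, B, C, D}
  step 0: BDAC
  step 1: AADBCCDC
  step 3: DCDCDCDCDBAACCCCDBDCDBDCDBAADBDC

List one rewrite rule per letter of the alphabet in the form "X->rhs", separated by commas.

A->CC, B->AA, C->DC, D->DB

  step 0 ⇒ step 1: BDAC ⇒ AA·DB·CC·DC
    A ↦ CC
    B ↦ AA
    C ↦ DC
    D ↦ DB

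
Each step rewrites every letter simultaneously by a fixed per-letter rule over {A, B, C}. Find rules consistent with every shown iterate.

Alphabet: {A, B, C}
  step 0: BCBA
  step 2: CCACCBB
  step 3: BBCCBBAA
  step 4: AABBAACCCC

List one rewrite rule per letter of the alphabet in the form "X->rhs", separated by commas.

  step 3 ⇒ step 4: BBCCBBAA ⇒ A·A·B·B·A·A·CC·CC
    A ↦ CC
    B ↦ A
    C ↦ B

A->CC, B->A, C->B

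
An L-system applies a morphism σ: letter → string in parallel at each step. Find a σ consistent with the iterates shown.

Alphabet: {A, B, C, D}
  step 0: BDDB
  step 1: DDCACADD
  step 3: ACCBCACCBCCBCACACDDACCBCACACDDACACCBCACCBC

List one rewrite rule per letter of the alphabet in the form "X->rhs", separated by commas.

A->CBC, B->DD, C->AC, D->CA

  step 0 ⇒ step 1: BDDB ⇒ DD·CA·CA·DD
    B ↦ DD
    D ↦ CA
    A ↦ CBC  (constrained at step 1)
    C ↦ AC  (constrained at step 1)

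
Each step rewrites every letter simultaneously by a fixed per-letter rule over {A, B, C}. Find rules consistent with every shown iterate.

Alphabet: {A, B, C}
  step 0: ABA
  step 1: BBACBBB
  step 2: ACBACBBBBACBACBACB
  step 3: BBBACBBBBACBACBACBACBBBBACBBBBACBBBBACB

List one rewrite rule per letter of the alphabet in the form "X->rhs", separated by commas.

A->BB, B->ACB, C->B

  step 2 ⇒ step 3: ACBACBBBBACBACBACB ⇒ BB·B·ACB·BB·B·ACB·ACB·ACB·ACB·BB·B·ACB·BB·B·ACB·BB·B·ACB
    A ↦ BB
    B ↦ ACB
    C ↦ B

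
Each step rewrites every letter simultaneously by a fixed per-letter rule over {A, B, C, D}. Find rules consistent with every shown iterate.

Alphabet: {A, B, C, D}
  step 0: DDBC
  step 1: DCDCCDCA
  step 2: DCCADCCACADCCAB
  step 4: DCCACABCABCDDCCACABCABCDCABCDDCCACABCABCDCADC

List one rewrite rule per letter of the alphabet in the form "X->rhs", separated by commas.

A->B, B->CD, C->CA, D->DC

  step 1 ⇒ step 2: DCDCCDCA ⇒ DC·CA·DC·CA·CA·DC·CA·B
    A ↦ B
    C ↦ CA
    D ↦ DC
  step 0 ⇒ step 1: DDBC ⇒ DC·DC·CD·CA
    B ↦ CD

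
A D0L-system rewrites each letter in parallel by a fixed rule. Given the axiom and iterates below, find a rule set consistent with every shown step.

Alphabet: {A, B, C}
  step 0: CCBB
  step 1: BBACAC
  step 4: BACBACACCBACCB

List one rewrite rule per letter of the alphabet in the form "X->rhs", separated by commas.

  step 0 ⇒ step 1: CCBB ⇒ B·B·AC·AC
    B ↦ AC
    C ↦ B
    A ↦ C  (constrained at step 1)

A->C, B->AC, C->B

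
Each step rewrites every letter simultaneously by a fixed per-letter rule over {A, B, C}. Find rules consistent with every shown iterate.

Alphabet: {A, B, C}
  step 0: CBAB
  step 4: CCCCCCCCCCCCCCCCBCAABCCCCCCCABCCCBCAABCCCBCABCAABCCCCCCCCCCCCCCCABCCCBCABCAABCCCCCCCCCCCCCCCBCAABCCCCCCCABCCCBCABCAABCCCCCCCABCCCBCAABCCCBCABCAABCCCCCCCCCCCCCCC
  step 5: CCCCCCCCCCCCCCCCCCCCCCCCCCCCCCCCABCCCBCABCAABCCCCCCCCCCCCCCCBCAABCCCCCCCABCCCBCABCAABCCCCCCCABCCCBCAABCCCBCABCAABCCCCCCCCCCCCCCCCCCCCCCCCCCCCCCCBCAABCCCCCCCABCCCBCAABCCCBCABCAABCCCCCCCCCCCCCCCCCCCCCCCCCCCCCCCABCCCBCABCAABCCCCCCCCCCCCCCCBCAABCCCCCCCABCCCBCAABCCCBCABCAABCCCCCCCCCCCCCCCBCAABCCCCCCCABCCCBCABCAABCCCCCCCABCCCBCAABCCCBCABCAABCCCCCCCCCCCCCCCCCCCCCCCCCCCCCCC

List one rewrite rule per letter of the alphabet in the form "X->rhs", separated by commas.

  step 4 ⇒ step 5: CCCCCCCCCCCCCCCCBCAABCCCCCCCABCCCBCAABCCCBCABCAABCCCCCCCCCCCCCCCABCCCBCABCAABCCCCCCCCCCCCCCCBCAABCCCCCCCABCCCBCABCAABCCCCCCCABCCCBCAABCCCBCABCAABCCCCCCCCCCCCCCC ⇒ CC·CC·CC·CC·CC·CC·CC·CC·CC·CC·CC·CC·CC·CC·CC·CC·ABC·CC·BCA·BCA·ABC·CC·CC·CC·CC·CC·CC·CC·BCA·ABC·CC·CC·CC·ABC·CC·BCA·BCA·ABC·CC·CC·CC·ABC·CC·BCA·ABC·CC·BCA·BCA·ABC·CC·CC·CC·CC·CC·CC·CC·CC·CC·CC·CC·CC·CC·CC·CC·BCA·ABC·CC·CC·CC·ABC·CC·BCA·ABC·CC·BCA·BCA·ABC·CC·CC·CC·CC·CC·CC·CC·CC·CC·CC·CC·CC·CC·CC·CC·ABC·CC·BCA·BCA·ABC·CC·CC·CC·CC·CC·CC·CC·BCA·ABC·CC·CC·CC·ABC·CC·BCA·ABC·CC·BCA·BCA·ABC·CC·CC·CC·CC·CC·CC·CC·BCA·ABC·CC·CC·CC·ABC·CC·BCA·BCA·ABC·CC·CC·CC·ABC·CC·BCA·ABC·CC·BCA·BCA·ABC·CC·CC·CC·CC·CC·CC·CC·CC·CC·CC·CC·CC·CC·CC·CC
    A ↦ BCA
    B ↦ ABC
    C ↦ CC

A->BCA, B->ABC, C->CC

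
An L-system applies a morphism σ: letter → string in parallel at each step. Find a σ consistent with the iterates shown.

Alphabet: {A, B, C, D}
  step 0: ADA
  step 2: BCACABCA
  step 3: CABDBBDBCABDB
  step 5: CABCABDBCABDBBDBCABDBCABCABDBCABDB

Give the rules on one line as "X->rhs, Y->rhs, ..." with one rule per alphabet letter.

  step 2 ⇒ step 3: BCACABCA ⇒ CA·B·DB·B·DB·CA·B·DB
    A ↦ DB
    B ↦ CA
    C ↦ B
    D ↦ B  (constrained at step 0)

A->DB, B->CA, C->B, D->B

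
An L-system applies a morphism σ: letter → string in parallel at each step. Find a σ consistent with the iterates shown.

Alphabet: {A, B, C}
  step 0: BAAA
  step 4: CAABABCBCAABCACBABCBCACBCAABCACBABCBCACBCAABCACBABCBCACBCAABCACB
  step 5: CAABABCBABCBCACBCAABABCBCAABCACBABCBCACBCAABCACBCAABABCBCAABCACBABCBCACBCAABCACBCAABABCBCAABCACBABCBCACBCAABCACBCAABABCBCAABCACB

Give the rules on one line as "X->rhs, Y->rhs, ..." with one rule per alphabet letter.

  step 4 ⇒ step 5: CAABABCBCAABCACBABCBCACBCAABCACBABCBCACBCAABCACBABCBCACBCAABCACB ⇒ CA·AB·AB·CB·AB·CB·CA·CB·CA·AB·AB·CB·CA·AB·CA·CB·AB·CB·CA·CB·CA·AB·CA·CB·CA·AB·AB·CB·CA·AB·CA·CB·AB·CB·CA·CB·CA·AB·CA·CB·CA·AB·AB·CB·CA·AB·CA·CB·AB·CB·CA·CB·CA·AB·CA·CB·CA·AB·AB·CB·CA·AB·CA·CB
    A ↦ AB
    B ↦ CB
    C ↦ CA

A->AB, B->CB, C->CA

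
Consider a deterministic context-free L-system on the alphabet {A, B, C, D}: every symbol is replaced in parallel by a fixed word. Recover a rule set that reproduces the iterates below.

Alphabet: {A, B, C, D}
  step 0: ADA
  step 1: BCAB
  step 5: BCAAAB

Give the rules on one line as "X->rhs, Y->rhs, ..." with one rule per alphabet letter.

A->B, B->A, C->D, D->CA

  step 0 ⇒ step 1: ADA ⇒ B·CA·B
    A ↦ B
    D ↦ CA
    B ↦ A  (constrained at step 1)
    C ↦ D  (constrained at step 1)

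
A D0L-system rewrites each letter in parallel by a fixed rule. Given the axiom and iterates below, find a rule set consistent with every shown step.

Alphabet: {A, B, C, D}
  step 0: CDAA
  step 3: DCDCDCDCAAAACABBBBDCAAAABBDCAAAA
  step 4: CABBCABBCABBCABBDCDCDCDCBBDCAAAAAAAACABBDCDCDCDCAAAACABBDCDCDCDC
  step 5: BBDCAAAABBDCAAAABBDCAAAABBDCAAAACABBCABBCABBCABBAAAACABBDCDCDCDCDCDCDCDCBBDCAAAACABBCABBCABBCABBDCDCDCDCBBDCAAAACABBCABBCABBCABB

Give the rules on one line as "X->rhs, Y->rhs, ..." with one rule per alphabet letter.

A->DC, B->AA, C->BB, D->CA

  step 4 ⇒ step 5: CABBCABBCABBCABBDCDCDCDCBBDCAAAAAAAACABBDCDCDCDCAAAACABBDCDCDCDC ⇒ BB·DC·AA·AA·BB·DC·AA·AA·BB·DC·AA·AA·BB·DC·AA·AA·CA·BB·CA·BB·CA·BB·CA·BB·AA·AA·CA·BB·DC·DC·DC·DC·DC·DC·DC·DC·BB·DC·AA·AA·CA·BB·CA·BB·CA·BB·CA·BB·DC·DC·DC·DC·BB·DC·AA·AA·CA·BB·CA·BB·CA·BB·CA·BB
    A ↦ DC
    B ↦ AA
    C ↦ BB
    D ↦ CA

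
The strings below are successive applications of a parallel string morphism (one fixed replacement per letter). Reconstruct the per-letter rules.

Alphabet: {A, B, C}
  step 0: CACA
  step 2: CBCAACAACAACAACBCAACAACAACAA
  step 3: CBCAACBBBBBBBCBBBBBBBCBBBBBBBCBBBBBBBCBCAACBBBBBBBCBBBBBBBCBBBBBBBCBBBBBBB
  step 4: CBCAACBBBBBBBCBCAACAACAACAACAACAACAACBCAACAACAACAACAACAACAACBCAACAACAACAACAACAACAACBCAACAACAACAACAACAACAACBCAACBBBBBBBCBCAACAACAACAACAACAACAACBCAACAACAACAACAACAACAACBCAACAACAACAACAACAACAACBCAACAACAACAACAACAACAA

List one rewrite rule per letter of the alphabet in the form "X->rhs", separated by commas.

A->BBB, B->CAA, C->CB

  step 3 ⇒ step 4: CBCAACBBBBBBBCBBBBBBBCBBBBBBBCBBBBBBBCBCAACBBBBBBBCBBBBBBBCBBBBBBBCBBBBBBB ⇒ CB·CAA·CB·BBB·BBB·CB·CAA·CAA·CAA·CAA·CAA·CAA·CAA·CB·CAA·CAA·CAA·CAA·CAA·CAA·CAA·CB·CAA·CAA·CAA·CAA·CAA·CAA·CAA·CB·CAA·CAA·CAA·CAA·CAA·CAA·CAA·CB·CAA·CB·BBB·BBB·CB·CAA·CAA·CAA·CAA·CAA·CAA·CAA·CB·CAA·CAA·CAA·CAA·CAA·CAA·CAA·CB·CAA·CAA·CAA·CAA·CAA·CAA·CAA·CB·CAA·CAA·CAA·CAA·CAA·CAA·CAA
    A ↦ BBB
    B ↦ CAA
    C ↦ CB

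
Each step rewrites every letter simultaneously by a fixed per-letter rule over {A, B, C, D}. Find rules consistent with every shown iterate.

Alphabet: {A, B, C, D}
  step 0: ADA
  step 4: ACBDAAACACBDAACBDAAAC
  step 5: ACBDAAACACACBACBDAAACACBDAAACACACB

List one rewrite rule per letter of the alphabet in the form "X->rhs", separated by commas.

A->AC, B->DA, C->B, D->A

  step 4 ⇒ step 5: ACBDAAACACBDAACBDAAAC ⇒ AC·B·DA·A·AC·AC·AC·B·AC·B·DA·A·AC·AC·B·DA·A·AC·AC·AC·B
    A ↦ AC
    B ↦ DA
    C ↦ B
    D ↦ A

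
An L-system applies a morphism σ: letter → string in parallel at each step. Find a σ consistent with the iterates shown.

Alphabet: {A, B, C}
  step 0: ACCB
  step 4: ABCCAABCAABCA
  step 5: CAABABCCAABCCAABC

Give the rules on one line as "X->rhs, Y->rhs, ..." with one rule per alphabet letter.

A->C, B->A, C->AB

  step 4 ⇒ step 5: ABCCAABCAABCA ⇒ C·A·AB·AB·C·C·A·AB·C·C·A·AB·C
    A ↦ C
    B ↦ A
    C ↦ AB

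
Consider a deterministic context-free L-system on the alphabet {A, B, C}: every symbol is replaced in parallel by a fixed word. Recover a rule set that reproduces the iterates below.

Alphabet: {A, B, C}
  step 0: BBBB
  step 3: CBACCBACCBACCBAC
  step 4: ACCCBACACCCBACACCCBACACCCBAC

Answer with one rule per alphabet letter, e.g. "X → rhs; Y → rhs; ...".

A->CB, B->C, C->AC

  step 3 ⇒ step 4: CBACCBACCBACCBAC ⇒ AC·C·CB·AC·AC·C·CB·AC·AC·C·CB·AC·AC·C·CB·AC
    A ↦ CB
    B ↦ C
    C ↦ AC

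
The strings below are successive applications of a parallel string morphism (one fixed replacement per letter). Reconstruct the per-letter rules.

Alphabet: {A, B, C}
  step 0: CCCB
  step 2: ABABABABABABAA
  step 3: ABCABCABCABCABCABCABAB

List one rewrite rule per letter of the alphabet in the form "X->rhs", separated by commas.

A->AB, B->C, C->AA

  step 2 ⇒ step 3: ABABABABABABAA ⇒ AB·C·AB·C·AB·C·AB·C·AB·C·AB·C·AB·AB
    A ↦ AB
    B ↦ C
    C ↦ AA  (constrained at step 0)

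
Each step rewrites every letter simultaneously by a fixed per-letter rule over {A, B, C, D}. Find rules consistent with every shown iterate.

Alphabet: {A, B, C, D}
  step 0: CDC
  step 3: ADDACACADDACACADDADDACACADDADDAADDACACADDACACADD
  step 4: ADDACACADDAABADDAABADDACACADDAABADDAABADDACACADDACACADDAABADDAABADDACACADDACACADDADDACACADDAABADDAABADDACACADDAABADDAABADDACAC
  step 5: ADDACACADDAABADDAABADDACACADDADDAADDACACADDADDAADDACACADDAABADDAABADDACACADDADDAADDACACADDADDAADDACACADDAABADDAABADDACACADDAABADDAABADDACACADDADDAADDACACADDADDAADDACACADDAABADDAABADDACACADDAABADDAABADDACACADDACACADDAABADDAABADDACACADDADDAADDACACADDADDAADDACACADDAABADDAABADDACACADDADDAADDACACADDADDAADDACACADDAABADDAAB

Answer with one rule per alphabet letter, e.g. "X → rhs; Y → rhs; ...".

A->ADD, B->A, C->AAB, D->AC

  step 4 ⇒ step 5: ADDACACADDAABADDAABADDACACADDAABADDAABADDACACADDACACADDAABADDAABADDACACADDACACADDADDACACADDAABADDAABADDACACADDAABADDAABADDACAC ⇒ ADD·AC·AC·ADD·AAB·ADD·AAB·ADD·AC·AC·ADD·ADD·A·ADD·AC·AC·ADD·ADD·A·ADD·AC·AC·ADD·AAB·ADD·AAB·ADD·AC·AC·ADD·ADD·A·ADD·AC·AC·ADD·ADD·A·ADD·AC·AC·ADD·AAB·ADD·AAB·ADD·AC·AC·ADD·AAB·ADD·AAB·ADD·AC·AC·ADD·ADD·A·ADD·AC·AC·ADD·ADD·A·ADD·AC·AC·ADD·AAB·ADD·AAB·ADD·AC·AC·ADD·AAB·ADD·AAB·ADD·AC·AC·ADD·AC·AC·ADD·AAB·ADD·AAB·ADD·AC·AC·ADD·ADD·A·ADD·AC·AC·ADD·ADD·A·ADD·AC·AC·ADD·AAB·ADD·AAB·ADD·AC·AC·ADD·ADD·A·ADD·AC·AC·ADD·ADD·A·ADD·AC·AC·ADD·AAB·ADD·AAB
    A ↦ ADD
    B ↦ A
    C ↦ AAB
    D ↦ AC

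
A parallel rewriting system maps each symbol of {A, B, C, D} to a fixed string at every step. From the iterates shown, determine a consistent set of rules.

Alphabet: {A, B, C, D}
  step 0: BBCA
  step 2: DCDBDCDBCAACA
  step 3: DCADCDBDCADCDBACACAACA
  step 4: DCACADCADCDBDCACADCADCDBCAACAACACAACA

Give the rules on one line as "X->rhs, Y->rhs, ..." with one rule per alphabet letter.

  step 3 ⇒ step 4: DCADCDBDCADCDBACACAACA ⇒ DC·A·CA·DC·A·DC·DB·DC·A·CA·DC·A·DC·DB·CA·A·CA·A·CA·CA·A·CA
    A ↦ CA
    B ↦ DB
    C ↦ A
    D ↦ DC

A->CA, B->DB, C->A, D->DC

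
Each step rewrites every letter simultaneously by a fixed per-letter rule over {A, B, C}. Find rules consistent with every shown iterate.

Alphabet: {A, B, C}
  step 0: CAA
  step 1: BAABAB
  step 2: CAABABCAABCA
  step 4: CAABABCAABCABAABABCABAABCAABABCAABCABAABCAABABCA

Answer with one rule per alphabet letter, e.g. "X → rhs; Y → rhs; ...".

  step 1 ⇒ step 2: BAABAB ⇒ CA·AB·AB·CA·AB·CA
    A ↦ AB
    B ↦ CA
  step 0 ⇒ step 1: CAA ⇒ BA·AB·AB
    C ↦ BA

A->AB, B->CA, C->BA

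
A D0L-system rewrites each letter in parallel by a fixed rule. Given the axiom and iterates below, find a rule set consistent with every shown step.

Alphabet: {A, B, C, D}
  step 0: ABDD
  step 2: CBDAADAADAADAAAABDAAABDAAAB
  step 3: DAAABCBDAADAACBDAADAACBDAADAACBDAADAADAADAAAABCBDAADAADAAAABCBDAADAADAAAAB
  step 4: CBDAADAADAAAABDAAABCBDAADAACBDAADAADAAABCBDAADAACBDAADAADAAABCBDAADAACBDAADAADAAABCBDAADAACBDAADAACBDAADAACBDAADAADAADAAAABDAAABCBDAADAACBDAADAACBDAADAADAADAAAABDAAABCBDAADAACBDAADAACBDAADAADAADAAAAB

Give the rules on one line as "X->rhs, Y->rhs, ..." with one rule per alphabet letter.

A->DAA, B->AAB, C->DA, D->CB

  step 3 ⇒ step 4: DAAABCBDAADAACBDAADAACBDAADAACBDAADAADAADAAAABCBDAADAADAAAABCBDAADAADAAAAB ⇒ CB·DAA·DAA·DAA·AAB·DA·AAB·CB·DAA·DAA·CB·DAA·DAA·DA·AAB·CB·DAA·DAA·CB·DAA·DAA·DA·AAB·CB·DAA·DAA·CB·DAA·DAA·DA·AAB·CB·DAA·DAA·CB·DAA·DAA·CB·DAA·DAA·CB·DAA·DAA·DAA·DAA·AAB·DA·AAB·CB·DAA·DAA·CB·DAA·DAA·CB·DAA·DAA·DAA·DAA·AAB·DA·AAB·CB·DAA·DAA·CB·DAA·DAA·CB·DAA·DAA·DAA·DAA·AAB
    A ↦ DAA
    B ↦ AAB
    C ↦ DA
    D ↦ CB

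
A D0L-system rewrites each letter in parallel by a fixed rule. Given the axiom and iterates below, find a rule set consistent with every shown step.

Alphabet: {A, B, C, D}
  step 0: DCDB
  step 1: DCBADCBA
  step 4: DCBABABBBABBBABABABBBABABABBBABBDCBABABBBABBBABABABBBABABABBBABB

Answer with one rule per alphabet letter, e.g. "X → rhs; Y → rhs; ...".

  step 0 ⇒ step 1: DCDB ⇒ DC·BA·DC·BA
    B ↦ BA
    C ↦ BA
    D ↦ DC
    A ↦ BB  (constrained at step 1)

A->BB, B->BA, C->BA, D->DC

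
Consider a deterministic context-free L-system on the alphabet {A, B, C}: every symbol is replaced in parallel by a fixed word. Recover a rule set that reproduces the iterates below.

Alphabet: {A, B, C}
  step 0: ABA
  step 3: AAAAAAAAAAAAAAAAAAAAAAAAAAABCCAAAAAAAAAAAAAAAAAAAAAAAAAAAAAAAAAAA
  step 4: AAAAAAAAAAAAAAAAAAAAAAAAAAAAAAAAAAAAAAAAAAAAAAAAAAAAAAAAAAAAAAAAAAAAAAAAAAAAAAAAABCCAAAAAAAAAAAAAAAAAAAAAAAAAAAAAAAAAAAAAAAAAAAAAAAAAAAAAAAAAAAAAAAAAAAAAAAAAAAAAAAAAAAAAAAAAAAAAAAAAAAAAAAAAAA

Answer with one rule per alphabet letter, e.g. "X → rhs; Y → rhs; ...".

  step 3 ⇒ step 4: AAAAAAAAAAAAAAAAAAAAAAAAAAABCCAAAAAAAAAAAAAAAAAAAAAAAAAAAAAAAAAAA ⇒ AAA·AAA·AAA·AAA·AAA·AAA·AAA·AAA·AAA·AAA·AAA·AAA·AAA·AAA·AAA·AAA·AAA·AAA·AAA·AAA·AAA·AAA·AAA·AAA·AAA·AAA·AAA·BCC·A·A·AAA·AAA·AAA·AAA·AAA·AAA·AAA·AAA·AAA·AAA·AAA·AAA·AAA·AAA·AAA·AAA·AAA·AAA·AAA·AAA·AAA·AAA·AAA·AAA·AAA·AAA·AAA·AAA·AAA·AAA·AAA·AAA·AAA·AAA·AAA
    A ↦ AAA
    B ↦ BCC
    C ↦ A

A->AAA, B->BCC, C->A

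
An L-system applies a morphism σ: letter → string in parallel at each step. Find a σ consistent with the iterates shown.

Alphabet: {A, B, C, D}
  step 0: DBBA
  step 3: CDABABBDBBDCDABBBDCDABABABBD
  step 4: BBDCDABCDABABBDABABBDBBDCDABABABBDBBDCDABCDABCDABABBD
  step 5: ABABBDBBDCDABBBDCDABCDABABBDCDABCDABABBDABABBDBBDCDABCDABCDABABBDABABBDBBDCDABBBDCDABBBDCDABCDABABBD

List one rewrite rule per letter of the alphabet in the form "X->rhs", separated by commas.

  step 4 ⇒ step 5: BBDCDABCDABABBDABABBDBBDCDABABABBDBBDCDABCDABCDABABBD ⇒ AB·AB·BD·B·BD·CD·AB·B·BD·CD·AB·CD·AB·AB·BD·CD·AB·CD·AB·AB·BD·AB·AB·BD·B·BD·CD·AB·CD·AB·CD·AB·AB·BD·AB·AB·BD·B·BD·CD·AB·B·BD·CD·AB·B·BD·CD·AB·CD·AB·AB·BD
    A ↦ CD
    B ↦ AB
    C ↦ B
    D ↦ BD

A->CD, B->AB, C->B, D->BD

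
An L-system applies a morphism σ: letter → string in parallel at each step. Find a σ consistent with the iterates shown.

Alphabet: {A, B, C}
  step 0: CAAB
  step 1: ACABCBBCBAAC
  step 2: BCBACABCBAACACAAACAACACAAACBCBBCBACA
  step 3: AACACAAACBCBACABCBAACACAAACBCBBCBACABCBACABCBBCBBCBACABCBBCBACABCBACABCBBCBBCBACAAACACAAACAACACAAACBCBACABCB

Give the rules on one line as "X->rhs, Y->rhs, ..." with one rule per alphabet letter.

  step 2 ⇒ step 3: BCBACABCBAACACAAACAACACAAACBCBBCBACA ⇒ AAC·ACA·AAC·BCB·ACA·BCB·AAC·ACA·AAC·BCB·BCB·ACA·BCB·ACA·BCB·BCB·BCB·ACA·BCB·BCB·ACA·BCB·ACA·BCB·BCB·BCB·ACA·AAC·ACA·AAC·AAC·ACA·AAC·BCB·ACA·BCB
    A ↦ BCB
    B ↦ AAC
    C ↦ ACA

A->BCB, B->AAC, C->ACA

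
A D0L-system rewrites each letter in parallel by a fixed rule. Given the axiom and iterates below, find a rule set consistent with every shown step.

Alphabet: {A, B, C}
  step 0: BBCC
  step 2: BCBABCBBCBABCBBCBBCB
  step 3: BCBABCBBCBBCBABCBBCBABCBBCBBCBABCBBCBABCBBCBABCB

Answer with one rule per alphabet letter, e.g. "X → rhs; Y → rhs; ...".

A->BCB, B->BCB, C->A

  step 2 ⇒ step 3: BCBABCBBCBABCBBCBBCB ⇒ BCB·A·BCB·BCB·BCB·A·BCB·BCB·A·BCB·BCB·BCB·A·BCB·BCB·A·BCB·BCB·A·BCB
    A ↦ BCB
    B ↦ BCB
    C ↦ A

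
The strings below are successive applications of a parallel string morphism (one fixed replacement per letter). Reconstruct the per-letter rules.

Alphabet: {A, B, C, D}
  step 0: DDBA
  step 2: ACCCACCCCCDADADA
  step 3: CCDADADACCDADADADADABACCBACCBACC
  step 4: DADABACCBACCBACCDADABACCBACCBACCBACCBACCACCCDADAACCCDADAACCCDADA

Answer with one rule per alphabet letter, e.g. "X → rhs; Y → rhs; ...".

A->CC, B->AC, C->DA, D->BA

  step 3 ⇒ step 4: CCDADADACCDADADADADABACCBACCBACC ⇒ DA·DA·BA·CC·BA·CC·BA·CC·DA·DA·BA·CC·BA·CC·BA·CC·BA·CC·BA·CC·AC·CC·DA·DA·AC·CC·DA·DA·AC·CC·DA·DA
    A ↦ CC
    B ↦ AC
    C ↦ DA
    D ↦ BA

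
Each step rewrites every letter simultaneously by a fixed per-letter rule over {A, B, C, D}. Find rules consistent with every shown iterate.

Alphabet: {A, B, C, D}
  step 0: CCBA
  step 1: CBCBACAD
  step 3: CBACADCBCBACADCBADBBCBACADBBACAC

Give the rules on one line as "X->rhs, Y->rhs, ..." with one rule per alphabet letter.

  step 0 ⇒ step 1: CCBA ⇒ CB·CB·AC·AD
    A ↦ AD
    B ↦ AC
    C ↦ CB
    D ↦ BB  (constrained at step 1)

A->AD, B->AC, C->CB, D->BB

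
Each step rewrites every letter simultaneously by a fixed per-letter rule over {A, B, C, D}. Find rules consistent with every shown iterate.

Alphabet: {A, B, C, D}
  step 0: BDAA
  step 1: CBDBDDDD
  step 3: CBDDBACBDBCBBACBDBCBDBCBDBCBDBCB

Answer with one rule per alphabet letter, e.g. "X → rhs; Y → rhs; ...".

  step 0 ⇒ step 1: BDAA ⇒ CB·DB·DD·DD
    A ↦ DD
    B ↦ CB
    D ↦ DB
    C ↦ BA  (constrained at step 1)

A->DD, B->CB, C->BA, D->DB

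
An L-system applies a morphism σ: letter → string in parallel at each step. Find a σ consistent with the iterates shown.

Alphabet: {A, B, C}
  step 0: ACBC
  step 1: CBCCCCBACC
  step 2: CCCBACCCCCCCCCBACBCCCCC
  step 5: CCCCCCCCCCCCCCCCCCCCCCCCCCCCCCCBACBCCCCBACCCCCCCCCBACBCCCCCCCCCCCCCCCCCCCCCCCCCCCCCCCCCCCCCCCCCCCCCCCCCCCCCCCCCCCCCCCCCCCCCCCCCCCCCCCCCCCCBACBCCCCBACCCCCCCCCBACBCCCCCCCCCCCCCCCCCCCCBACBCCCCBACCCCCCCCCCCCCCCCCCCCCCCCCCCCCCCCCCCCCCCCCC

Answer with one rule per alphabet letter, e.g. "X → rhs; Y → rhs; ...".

A->CBC, B->CBA, C->CC

  step 1 ⇒ step 2: CBCCCCBACC ⇒ CC·CBA·CC·CC·CC·CC·CBA·CBC·CC·CC
    A ↦ CBC
    B ↦ CBA
    C ↦ CC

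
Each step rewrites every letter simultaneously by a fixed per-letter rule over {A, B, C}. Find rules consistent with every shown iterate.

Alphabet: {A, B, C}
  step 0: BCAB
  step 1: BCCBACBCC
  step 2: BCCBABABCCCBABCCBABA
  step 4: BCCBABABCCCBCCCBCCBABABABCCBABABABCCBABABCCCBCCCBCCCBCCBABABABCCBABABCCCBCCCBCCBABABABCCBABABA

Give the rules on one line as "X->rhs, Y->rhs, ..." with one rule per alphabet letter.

  step 1 ⇒ step 2: BCCBACBCC ⇒ BCC·BA·BA·BCC·C·BA·BCC·BA·BA
    A ↦ C
    B ↦ BCC
    C ↦ BA

A->C, B->BCC, C->BA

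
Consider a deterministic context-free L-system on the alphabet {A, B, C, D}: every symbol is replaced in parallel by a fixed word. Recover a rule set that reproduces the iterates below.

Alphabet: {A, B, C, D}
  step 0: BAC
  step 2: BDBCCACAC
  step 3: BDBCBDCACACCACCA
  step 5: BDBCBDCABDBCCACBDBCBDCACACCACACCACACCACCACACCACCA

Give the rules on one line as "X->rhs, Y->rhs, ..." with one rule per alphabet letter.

  step 2 ⇒ step 3: BDBCCACAC ⇒ BD·BC·BD·CA·CA·C·CA·C·CA
    A ↦ C
    B ↦ BD
    C ↦ CA
    D ↦ BC

A->C, B->BD, C->CA, D->BC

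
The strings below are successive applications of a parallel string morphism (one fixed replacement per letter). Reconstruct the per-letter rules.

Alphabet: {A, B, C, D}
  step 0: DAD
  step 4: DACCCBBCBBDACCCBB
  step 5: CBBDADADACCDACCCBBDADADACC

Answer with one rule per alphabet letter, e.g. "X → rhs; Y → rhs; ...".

  step 4 ⇒ step 5: DACCCBBCBBDACCCBB ⇒ CB·B·DA·DA·DA·C·C·DA·C·C·CB·B·DA·DA·DA·C·C
    A ↦ B
    B ↦ C
    C ↦ DA
    D ↦ CB

A->B, B->C, C->DA, D->CB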